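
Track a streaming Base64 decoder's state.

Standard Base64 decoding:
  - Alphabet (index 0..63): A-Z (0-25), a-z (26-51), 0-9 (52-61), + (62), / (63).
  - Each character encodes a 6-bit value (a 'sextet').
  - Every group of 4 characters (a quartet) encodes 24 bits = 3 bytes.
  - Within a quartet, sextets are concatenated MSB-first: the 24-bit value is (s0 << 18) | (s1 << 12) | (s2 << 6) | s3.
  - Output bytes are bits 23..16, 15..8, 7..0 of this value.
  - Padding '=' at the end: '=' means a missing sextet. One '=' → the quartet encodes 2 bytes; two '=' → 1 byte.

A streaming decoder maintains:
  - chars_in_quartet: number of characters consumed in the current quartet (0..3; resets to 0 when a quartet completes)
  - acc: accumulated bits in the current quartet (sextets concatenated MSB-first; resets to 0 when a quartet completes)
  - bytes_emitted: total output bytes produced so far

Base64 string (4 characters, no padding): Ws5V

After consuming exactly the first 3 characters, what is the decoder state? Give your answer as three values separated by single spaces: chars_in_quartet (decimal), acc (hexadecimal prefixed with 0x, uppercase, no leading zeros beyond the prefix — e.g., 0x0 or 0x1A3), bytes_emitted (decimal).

After char 0 ('W'=22): chars_in_quartet=1 acc=0x16 bytes_emitted=0
After char 1 ('s'=44): chars_in_quartet=2 acc=0x5AC bytes_emitted=0
After char 2 ('5'=57): chars_in_quartet=3 acc=0x16B39 bytes_emitted=0

Answer: 3 0x16B39 0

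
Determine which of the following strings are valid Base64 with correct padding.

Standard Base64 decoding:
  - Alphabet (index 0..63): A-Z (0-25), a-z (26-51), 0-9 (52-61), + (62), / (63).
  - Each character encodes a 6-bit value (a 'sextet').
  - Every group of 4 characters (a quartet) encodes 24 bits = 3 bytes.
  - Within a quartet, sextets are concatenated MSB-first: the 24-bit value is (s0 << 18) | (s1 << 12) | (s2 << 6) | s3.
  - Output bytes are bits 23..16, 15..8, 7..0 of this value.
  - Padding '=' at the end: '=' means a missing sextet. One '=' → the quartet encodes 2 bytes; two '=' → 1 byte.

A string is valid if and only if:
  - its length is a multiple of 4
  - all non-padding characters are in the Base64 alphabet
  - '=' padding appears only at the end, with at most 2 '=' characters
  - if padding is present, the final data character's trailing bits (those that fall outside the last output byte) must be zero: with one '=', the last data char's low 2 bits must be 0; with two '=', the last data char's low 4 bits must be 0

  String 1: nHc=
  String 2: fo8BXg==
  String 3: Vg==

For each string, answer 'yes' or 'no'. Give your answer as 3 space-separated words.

Answer: yes yes yes

Derivation:
String 1: 'nHc=' → valid
String 2: 'fo8BXg==' → valid
String 3: 'Vg==' → valid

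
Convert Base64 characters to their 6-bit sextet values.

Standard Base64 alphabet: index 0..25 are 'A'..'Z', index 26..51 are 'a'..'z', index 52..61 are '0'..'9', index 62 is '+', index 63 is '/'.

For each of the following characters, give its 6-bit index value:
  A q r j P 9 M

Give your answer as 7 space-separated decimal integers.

'A': A..Z range, ord('A') − ord('A') = 0
'q': a..z range, 26 + ord('q') − ord('a') = 42
'r': a..z range, 26 + ord('r') − ord('a') = 43
'j': a..z range, 26 + ord('j') − ord('a') = 35
'P': A..Z range, ord('P') − ord('A') = 15
'9': 0..9 range, 52 + ord('9') − ord('0') = 61
'M': A..Z range, ord('M') − ord('A') = 12

Answer: 0 42 43 35 15 61 12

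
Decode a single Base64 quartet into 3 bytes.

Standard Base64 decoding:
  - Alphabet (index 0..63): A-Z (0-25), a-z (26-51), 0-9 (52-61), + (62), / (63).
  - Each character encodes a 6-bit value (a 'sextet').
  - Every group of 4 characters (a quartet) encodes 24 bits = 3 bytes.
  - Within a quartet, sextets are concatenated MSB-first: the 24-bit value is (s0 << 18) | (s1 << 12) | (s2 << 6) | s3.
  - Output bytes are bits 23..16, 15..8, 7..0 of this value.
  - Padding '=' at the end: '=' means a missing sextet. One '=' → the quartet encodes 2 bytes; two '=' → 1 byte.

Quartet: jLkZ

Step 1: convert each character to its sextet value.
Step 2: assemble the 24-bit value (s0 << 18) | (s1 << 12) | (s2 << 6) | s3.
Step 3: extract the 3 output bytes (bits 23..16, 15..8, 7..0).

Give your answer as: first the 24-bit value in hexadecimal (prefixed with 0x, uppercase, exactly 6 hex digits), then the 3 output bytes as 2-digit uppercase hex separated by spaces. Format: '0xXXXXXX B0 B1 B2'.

Sextets: j=35, L=11, k=36, Z=25
24-bit: (35<<18) | (11<<12) | (36<<6) | 25
      = 0x8C0000 | 0x00B000 | 0x000900 | 0x000019
      = 0x8CB919
Bytes: (v>>16)&0xFF=8C, (v>>8)&0xFF=B9, v&0xFF=19

Answer: 0x8CB919 8C B9 19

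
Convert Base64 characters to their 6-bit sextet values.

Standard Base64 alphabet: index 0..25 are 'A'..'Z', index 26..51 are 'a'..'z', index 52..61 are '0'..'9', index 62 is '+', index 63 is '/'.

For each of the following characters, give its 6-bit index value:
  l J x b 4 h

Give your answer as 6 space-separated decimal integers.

Answer: 37 9 49 27 56 33

Derivation:
'l': a..z range, 26 + ord('l') − ord('a') = 37
'J': A..Z range, ord('J') − ord('A') = 9
'x': a..z range, 26 + ord('x') − ord('a') = 49
'b': a..z range, 26 + ord('b') − ord('a') = 27
'4': 0..9 range, 52 + ord('4') − ord('0') = 56
'h': a..z range, 26 + ord('h') − ord('a') = 33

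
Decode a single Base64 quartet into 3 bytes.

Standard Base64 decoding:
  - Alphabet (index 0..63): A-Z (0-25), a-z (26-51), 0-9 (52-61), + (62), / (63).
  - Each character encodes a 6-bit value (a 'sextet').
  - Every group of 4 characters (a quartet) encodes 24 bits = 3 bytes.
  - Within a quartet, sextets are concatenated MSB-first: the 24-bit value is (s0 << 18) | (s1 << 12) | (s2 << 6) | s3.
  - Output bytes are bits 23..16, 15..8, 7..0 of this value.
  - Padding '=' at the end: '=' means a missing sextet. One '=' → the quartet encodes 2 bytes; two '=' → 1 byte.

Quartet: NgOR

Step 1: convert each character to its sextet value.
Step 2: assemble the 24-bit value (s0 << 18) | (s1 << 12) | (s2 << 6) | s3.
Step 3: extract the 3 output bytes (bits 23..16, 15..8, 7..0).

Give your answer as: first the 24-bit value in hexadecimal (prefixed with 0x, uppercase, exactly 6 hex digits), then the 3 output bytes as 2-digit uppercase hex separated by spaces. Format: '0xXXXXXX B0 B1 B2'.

Sextets: N=13, g=32, O=14, R=17
24-bit: (13<<18) | (32<<12) | (14<<6) | 17
      = 0x340000 | 0x020000 | 0x000380 | 0x000011
      = 0x360391
Bytes: (v>>16)&0xFF=36, (v>>8)&0xFF=03, v&0xFF=91

Answer: 0x360391 36 03 91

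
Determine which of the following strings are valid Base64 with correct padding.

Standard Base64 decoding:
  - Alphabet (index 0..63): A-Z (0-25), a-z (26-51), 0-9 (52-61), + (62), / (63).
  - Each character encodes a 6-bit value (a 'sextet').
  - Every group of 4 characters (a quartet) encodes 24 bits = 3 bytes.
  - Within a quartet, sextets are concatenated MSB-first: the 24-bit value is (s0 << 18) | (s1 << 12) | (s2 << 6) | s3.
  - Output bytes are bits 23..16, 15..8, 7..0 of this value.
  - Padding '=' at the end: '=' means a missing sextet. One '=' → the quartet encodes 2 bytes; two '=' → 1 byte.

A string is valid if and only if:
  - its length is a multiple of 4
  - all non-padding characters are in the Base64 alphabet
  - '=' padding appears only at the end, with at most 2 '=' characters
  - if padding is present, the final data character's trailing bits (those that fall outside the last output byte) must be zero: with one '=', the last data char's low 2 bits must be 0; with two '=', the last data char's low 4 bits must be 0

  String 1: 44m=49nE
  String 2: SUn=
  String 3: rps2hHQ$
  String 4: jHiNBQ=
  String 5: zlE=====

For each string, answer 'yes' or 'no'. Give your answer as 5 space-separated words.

String 1: '44m=49nE' → invalid (bad char(s): ['=']; '=' in middle)
String 2: 'SUn=' → invalid (bad trailing bits)
String 3: 'rps2hHQ$' → invalid (bad char(s): ['$'])
String 4: 'jHiNBQ=' → invalid (len=7 not mult of 4)
String 5: 'zlE=====' → invalid (5 pad chars (max 2))

Answer: no no no no no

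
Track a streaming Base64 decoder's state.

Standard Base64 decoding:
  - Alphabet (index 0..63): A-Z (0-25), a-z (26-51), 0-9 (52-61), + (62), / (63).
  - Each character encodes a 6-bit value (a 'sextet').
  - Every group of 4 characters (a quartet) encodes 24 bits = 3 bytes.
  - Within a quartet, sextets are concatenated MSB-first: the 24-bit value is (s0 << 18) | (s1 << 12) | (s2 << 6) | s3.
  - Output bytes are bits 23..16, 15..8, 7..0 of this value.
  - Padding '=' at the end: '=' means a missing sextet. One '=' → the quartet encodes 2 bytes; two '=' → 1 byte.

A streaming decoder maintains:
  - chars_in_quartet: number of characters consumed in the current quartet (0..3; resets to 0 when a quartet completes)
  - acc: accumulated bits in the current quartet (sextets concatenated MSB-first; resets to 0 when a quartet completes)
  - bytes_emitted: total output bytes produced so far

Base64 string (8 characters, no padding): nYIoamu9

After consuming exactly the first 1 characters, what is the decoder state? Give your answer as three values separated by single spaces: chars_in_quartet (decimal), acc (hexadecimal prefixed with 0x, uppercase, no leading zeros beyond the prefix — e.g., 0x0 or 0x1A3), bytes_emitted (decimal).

After char 0 ('n'=39): chars_in_quartet=1 acc=0x27 bytes_emitted=0

Answer: 1 0x27 0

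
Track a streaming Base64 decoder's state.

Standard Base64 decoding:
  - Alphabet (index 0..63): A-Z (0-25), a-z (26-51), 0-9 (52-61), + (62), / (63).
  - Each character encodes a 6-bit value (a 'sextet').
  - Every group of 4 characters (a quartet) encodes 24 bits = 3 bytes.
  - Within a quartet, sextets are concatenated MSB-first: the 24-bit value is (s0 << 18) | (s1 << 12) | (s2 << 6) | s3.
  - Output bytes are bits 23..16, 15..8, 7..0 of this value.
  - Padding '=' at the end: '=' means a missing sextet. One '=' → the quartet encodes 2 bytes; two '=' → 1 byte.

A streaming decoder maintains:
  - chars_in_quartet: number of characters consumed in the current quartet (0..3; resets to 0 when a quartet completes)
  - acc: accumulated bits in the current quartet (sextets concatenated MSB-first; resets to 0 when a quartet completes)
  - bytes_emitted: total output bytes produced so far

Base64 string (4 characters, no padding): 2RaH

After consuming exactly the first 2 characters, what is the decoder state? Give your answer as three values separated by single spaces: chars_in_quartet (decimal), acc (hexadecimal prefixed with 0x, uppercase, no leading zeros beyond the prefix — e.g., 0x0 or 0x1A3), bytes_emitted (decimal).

After char 0 ('2'=54): chars_in_quartet=1 acc=0x36 bytes_emitted=0
After char 1 ('R'=17): chars_in_quartet=2 acc=0xD91 bytes_emitted=0

Answer: 2 0xD91 0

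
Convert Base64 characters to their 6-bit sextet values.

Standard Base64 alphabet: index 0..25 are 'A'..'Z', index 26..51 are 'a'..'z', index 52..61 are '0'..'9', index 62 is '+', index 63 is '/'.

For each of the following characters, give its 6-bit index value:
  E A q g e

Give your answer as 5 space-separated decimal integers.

'E': A..Z range, ord('E') − ord('A') = 4
'A': A..Z range, ord('A') − ord('A') = 0
'q': a..z range, 26 + ord('q') − ord('a') = 42
'g': a..z range, 26 + ord('g') − ord('a') = 32
'e': a..z range, 26 + ord('e') − ord('a') = 30

Answer: 4 0 42 32 30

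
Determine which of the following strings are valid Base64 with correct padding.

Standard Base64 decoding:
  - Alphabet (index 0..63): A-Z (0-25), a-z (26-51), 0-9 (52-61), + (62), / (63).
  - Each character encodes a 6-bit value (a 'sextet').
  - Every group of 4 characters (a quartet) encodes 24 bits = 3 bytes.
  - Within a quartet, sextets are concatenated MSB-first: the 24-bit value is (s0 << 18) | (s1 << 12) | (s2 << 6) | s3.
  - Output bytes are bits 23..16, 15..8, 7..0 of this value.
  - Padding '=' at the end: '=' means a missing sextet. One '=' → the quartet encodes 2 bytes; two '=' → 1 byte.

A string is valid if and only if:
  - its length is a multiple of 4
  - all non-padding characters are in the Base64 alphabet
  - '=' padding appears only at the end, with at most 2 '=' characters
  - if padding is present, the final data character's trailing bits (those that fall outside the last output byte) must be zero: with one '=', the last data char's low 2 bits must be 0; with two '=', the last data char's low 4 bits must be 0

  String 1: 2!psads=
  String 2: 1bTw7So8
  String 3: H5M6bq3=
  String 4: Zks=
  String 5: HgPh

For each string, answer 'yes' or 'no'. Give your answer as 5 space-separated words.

Answer: no yes no yes yes

Derivation:
String 1: '2!psads=' → invalid (bad char(s): ['!'])
String 2: '1bTw7So8' → valid
String 3: 'H5M6bq3=' → invalid (bad trailing bits)
String 4: 'Zks=' → valid
String 5: 'HgPh' → valid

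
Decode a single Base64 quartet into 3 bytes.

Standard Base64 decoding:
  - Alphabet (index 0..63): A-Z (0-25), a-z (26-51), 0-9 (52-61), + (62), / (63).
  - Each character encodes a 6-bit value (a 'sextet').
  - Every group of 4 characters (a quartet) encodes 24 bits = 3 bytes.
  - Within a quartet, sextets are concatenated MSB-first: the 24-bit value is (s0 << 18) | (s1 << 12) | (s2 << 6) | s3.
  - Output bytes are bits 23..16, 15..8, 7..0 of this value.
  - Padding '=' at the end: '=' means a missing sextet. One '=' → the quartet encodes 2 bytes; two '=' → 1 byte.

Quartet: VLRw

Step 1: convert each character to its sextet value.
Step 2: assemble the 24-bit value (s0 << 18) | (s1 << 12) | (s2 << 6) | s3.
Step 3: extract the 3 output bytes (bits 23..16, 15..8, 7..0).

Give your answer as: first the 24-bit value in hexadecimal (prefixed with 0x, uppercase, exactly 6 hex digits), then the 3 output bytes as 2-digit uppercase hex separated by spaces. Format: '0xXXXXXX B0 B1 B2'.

Sextets: V=21, L=11, R=17, w=48
24-bit: (21<<18) | (11<<12) | (17<<6) | 48
      = 0x540000 | 0x00B000 | 0x000440 | 0x000030
      = 0x54B470
Bytes: (v>>16)&0xFF=54, (v>>8)&0xFF=B4, v&0xFF=70

Answer: 0x54B470 54 B4 70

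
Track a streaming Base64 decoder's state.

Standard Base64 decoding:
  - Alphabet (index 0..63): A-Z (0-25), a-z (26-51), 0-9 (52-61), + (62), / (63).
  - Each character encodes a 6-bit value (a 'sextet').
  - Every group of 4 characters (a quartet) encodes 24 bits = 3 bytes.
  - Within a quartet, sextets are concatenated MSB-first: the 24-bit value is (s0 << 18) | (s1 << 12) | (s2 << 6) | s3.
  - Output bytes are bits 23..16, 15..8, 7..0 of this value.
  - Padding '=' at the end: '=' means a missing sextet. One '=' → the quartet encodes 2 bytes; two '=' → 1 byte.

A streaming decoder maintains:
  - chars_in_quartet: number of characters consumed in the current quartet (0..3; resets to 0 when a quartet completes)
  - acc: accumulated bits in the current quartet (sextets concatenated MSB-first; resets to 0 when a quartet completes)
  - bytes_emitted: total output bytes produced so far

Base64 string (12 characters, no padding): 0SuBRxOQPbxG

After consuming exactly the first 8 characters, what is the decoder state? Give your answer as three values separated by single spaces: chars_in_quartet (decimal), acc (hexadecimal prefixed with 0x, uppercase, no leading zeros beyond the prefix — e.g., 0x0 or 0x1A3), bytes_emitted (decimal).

After char 0 ('0'=52): chars_in_quartet=1 acc=0x34 bytes_emitted=0
After char 1 ('S'=18): chars_in_quartet=2 acc=0xD12 bytes_emitted=0
After char 2 ('u'=46): chars_in_quartet=3 acc=0x344AE bytes_emitted=0
After char 3 ('B'=1): chars_in_quartet=4 acc=0xD12B81 -> emit D1 2B 81, reset; bytes_emitted=3
After char 4 ('R'=17): chars_in_quartet=1 acc=0x11 bytes_emitted=3
After char 5 ('x'=49): chars_in_quartet=2 acc=0x471 bytes_emitted=3
After char 6 ('O'=14): chars_in_quartet=3 acc=0x11C4E bytes_emitted=3
After char 7 ('Q'=16): chars_in_quartet=4 acc=0x471390 -> emit 47 13 90, reset; bytes_emitted=6

Answer: 0 0x0 6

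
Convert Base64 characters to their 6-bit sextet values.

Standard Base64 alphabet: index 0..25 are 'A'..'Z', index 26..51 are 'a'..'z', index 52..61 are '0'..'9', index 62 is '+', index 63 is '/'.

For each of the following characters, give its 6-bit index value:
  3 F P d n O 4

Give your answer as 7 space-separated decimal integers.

'3': 0..9 range, 52 + ord('3') − ord('0') = 55
'F': A..Z range, ord('F') − ord('A') = 5
'P': A..Z range, ord('P') − ord('A') = 15
'd': a..z range, 26 + ord('d') − ord('a') = 29
'n': a..z range, 26 + ord('n') − ord('a') = 39
'O': A..Z range, ord('O') − ord('A') = 14
'4': 0..9 range, 52 + ord('4') − ord('0') = 56

Answer: 55 5 15 29 39 14 56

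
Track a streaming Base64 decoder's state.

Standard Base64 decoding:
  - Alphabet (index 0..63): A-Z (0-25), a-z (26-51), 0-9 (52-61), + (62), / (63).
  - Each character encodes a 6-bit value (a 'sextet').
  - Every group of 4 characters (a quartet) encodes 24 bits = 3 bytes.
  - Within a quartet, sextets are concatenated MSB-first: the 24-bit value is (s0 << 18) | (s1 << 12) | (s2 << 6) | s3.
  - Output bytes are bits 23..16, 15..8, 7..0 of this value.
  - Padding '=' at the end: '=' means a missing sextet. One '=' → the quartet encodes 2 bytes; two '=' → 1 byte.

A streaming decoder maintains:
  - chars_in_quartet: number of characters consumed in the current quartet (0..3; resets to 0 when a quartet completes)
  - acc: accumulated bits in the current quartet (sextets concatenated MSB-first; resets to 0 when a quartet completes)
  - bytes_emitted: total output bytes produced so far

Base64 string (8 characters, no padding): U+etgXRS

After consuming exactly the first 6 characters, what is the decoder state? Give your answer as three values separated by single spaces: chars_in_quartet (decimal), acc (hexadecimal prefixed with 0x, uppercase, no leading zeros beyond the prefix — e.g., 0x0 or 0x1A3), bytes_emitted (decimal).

After char 0 ('U'=20): chars_in_quartet=1 acc=0x14 bytes_emitted=0
After char 1 ('+'=62): chars_in_quartet=2 acc=0x53E bytes_emitted=0
After char 2 ('e'=30): chars_in_quartet=3 acc=0x14F9E bytes_emitted=0
After char 3 ('t'=45): chars_in_quartet=4 acc=0x53E7AD -> emit 53 E7 AD, reset; bytes_emitted=3
After char 4 ('g'=32): chars_in_quartet=1 acc=0x20 bytes_emitted=3
After char 5 ('X'=23): chars_in_quartet=2 acc=0x817 bytes_emitted=3

Answer: 2 0x817 3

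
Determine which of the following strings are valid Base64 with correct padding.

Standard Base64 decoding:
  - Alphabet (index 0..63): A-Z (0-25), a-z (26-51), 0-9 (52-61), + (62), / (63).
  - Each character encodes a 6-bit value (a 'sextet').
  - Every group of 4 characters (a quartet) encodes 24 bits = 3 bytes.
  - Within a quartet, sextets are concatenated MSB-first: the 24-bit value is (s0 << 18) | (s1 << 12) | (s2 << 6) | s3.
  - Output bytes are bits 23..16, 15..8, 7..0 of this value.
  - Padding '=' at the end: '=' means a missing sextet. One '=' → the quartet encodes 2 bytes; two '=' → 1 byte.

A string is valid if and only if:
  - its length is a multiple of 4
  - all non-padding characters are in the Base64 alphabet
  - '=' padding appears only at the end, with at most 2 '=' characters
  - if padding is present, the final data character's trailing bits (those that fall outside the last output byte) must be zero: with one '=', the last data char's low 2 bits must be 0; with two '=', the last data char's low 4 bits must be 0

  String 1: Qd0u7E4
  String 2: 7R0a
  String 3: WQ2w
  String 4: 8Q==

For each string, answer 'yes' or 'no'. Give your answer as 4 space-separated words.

Answer: no yes yes yes

Derivation:
String 1: 'Qd0u7E4' → invalid (len=7 not mult of 4)
String 2: '7R0a' → valid
String 3: 'WQ2w' → valid
String 4: '8Q==' → valid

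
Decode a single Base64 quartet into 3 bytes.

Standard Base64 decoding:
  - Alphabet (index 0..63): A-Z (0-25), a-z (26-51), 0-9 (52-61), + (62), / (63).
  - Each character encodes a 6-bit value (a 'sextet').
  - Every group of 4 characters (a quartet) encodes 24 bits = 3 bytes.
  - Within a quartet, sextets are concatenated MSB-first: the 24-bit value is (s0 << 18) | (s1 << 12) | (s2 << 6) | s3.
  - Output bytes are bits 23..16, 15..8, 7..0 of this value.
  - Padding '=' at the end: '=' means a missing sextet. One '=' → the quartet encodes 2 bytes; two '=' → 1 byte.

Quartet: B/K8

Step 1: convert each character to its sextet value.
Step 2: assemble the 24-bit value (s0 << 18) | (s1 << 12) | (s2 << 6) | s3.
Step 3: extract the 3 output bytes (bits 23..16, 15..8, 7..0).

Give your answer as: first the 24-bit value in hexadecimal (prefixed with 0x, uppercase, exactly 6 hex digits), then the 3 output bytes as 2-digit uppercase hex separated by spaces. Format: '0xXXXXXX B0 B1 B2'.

Answer: 0x07F2BC 07 F2 BC

Derivation:
Sextets: B=1, /=63, K=10, 8=60
24-bit: (1<<18) | (63<<12) | (10<<6) | 60
      = 0x040000 | 0x03F000 | 0x000280 | 0x00003C
      = 0x07F2BC
Bytes: (v>>16)&0xFF=07, (v>>8)&0xFF=F2, v&0xFF=BC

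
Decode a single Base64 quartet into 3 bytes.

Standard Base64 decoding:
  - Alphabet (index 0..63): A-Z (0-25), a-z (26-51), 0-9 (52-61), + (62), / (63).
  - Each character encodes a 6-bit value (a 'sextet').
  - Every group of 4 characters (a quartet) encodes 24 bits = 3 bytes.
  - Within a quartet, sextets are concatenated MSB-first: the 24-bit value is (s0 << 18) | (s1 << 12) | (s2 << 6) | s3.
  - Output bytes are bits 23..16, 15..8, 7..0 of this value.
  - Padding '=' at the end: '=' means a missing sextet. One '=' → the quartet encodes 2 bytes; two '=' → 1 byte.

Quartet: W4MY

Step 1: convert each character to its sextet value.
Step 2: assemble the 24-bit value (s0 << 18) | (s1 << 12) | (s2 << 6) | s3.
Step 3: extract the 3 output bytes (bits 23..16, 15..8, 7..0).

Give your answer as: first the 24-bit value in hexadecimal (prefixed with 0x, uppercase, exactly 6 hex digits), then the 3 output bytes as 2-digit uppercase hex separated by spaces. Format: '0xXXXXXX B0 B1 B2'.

Answer: 0x5B8318 5B 83 18

Derivation:
Sextets: W=22, 4=56, M=12, Y=24
24-bit: (22<<18) | (56<<12) | (12<<6) | 24
      = 0x580000 | 0x038000 | 0x000300 | 0x000018
      = 0x5B8318
Bytes: (v>>16)&0xFF=5B, (v>>8)&0xFF=83, v&0xFF=18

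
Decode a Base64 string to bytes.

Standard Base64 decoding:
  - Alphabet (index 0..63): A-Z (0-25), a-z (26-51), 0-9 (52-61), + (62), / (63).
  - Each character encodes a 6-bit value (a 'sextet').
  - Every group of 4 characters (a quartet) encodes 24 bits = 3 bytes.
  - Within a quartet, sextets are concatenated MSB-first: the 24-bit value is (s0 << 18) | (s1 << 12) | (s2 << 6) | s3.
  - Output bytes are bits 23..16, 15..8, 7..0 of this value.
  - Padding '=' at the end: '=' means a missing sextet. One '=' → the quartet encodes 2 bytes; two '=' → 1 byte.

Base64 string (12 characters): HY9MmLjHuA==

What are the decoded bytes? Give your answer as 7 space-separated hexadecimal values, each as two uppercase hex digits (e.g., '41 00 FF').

Answer: 1D 8F 4C 98 B8 C7 B8

Derivation:
After char 0 ('H'=7): chars_in_quartet=1 acc=0x7 bytes_emitted=0
After char 1 ('Y'=24): chars_in_quartet=2 acc=0x1D8 bytes_emitted=0
After char 2 ('9'=61): chars_in_quartet=3 acc=0x763D bytes_emitted=0
After char 3 ('M'=12): chars_in_quartet=4 acc=0x1D8F4C -> emit 1D 8F 4C, reset; bytes_emitted=3
After char 4 ('m'=38): chars_in_quartet=1 acc=0x26 bytes_emitted=3
After char 5 ('L'=11): chars_in_quartet=2 acc=0x98B bytes_emitted=3
After char 6 ('j'=35): chars_in_quartet=3 acc=0x262E3 bytes_emitted=3
After char 7 ('H'=7): chars_in_quartet=4 acc=0x98B8C7 -> emit 98 B8 C7, reset; bytes_emitted=6
After char 8 ('u'=46): chars_in_quartet=1 acc=0x2E bytes_emitted=6
After char 9 ('A'=0): chars_in_quartet=2 acc=0xB80 bytes_emitted=6
Padding '==': partial quartet acc=0xB80 -> emit B8; bytes_emitted=7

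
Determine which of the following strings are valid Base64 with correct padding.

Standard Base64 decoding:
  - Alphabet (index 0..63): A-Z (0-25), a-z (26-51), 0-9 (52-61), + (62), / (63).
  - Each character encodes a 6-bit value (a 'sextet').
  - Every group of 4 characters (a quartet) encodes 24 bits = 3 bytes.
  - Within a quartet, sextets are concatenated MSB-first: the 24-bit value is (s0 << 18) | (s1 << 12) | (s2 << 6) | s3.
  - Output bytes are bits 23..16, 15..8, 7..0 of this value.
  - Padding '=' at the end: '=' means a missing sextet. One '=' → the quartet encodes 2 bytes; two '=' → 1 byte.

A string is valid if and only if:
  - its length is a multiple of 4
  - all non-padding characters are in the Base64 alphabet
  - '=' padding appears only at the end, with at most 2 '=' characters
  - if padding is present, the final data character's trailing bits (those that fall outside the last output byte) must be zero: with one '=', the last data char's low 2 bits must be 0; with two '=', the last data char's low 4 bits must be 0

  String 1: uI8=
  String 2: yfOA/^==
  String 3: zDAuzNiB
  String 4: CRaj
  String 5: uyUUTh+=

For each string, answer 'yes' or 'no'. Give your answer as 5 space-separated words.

String 1: 'uI8=' → valid
String 2: 'yfOA/^==' → invalid (bad char(s): ['^'])
String 3: 'zDAuzNiB' → valid
String 4: 'CRaj' → valid
String 5: 'uyUUTh+=' → invalid (bad trailing bits)

Answer: yes no yes yes no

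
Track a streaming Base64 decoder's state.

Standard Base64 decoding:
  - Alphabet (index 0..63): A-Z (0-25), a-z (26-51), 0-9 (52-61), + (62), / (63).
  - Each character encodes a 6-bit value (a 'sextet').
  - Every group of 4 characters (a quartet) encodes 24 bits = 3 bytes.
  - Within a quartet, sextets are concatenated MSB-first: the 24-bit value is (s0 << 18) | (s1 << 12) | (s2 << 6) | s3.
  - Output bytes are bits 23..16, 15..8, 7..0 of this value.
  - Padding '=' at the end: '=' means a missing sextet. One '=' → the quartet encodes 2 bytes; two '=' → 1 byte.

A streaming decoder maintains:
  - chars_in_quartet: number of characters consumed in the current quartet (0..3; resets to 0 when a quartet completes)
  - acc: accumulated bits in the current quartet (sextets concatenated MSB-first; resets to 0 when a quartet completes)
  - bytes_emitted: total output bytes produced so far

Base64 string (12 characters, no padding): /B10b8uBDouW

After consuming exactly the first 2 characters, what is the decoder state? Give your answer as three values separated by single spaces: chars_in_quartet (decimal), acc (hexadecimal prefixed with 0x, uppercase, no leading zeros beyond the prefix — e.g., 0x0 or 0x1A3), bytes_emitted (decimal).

After char 0 ('/'=63): chars_in_quartet=1 acc=0x3F bytes_emitted=0
After char 1 ('B'=1): chars_in_quartet=2 acc=0xFC1 bytes_emitted=0

Answer: 2 0xFC1 0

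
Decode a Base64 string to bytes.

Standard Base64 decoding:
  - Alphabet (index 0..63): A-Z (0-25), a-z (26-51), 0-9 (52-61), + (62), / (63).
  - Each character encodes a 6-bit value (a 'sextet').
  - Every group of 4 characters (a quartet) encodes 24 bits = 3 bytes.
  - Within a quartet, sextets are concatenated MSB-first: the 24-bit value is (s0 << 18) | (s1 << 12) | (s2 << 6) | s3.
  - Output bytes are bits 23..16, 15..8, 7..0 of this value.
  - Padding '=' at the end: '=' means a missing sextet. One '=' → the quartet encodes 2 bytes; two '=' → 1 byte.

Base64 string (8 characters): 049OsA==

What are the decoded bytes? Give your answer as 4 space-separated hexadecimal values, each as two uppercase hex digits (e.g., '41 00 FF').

After char 0 ('0'=52): chars_in_quartet=1 acc=0x34 bytes_emitted=0
After char 1 ('4'=56): chars_in_quartet=2 acc=0xD38 bytes_emitted=0
After char 2 ('9'=61): chars_in_quartet=3 acc=0x34E3D bytes_emitted=0
After char 3 ('O'=14): chars_in_quartet=4 acc=0xD38F4E -> emit D3 8F 4E, reset; bytes_emitted=3
After char 4 ('s'=44): chars_in_quartet=1 acc=0x2C bytes_emitted=3
After char 5 ('A'=0): chars_in_quartet=2 acc=0xB00 bytes_emitted=3
Padding '==': partial quartet acc=0xB00 -> emit B0; bytes_emitted=4

Answer: D3 8F 4E B0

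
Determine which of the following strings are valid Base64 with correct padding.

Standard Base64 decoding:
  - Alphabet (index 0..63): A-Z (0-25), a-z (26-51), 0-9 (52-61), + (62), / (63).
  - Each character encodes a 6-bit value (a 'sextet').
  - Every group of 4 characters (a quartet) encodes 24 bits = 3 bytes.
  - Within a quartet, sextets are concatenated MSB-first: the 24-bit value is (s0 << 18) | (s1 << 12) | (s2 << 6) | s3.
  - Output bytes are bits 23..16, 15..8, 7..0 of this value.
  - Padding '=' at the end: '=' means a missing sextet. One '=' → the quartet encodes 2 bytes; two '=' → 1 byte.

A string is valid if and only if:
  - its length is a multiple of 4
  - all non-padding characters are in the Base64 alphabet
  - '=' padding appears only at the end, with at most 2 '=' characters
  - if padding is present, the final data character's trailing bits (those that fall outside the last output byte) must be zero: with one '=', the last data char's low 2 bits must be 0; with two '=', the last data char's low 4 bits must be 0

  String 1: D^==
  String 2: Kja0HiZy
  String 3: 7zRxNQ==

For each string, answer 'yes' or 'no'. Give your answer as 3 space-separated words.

Answer: no yes yes

Derivation:
String 1: 'D^==' → invalid (bad char(s): ['^'])
String 2: 'Kja0HiZy' → valid
String 3: '7zRxNQ==' → valid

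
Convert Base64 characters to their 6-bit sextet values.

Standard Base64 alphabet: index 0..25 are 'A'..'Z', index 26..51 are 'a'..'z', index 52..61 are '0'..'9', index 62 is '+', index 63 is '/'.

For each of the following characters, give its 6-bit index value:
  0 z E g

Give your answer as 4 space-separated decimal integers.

'0': 0..9 range, 52 + ord('0') − ord('0') = 52
'z': a..z range, 26 + ord('z') − ord('a') = 51
'E': A..Z range, ord('E') − ord('A') = 4
'g': a..z range, 26 + ord('g') − ord('a') = 32

Answer: 52 51 4 32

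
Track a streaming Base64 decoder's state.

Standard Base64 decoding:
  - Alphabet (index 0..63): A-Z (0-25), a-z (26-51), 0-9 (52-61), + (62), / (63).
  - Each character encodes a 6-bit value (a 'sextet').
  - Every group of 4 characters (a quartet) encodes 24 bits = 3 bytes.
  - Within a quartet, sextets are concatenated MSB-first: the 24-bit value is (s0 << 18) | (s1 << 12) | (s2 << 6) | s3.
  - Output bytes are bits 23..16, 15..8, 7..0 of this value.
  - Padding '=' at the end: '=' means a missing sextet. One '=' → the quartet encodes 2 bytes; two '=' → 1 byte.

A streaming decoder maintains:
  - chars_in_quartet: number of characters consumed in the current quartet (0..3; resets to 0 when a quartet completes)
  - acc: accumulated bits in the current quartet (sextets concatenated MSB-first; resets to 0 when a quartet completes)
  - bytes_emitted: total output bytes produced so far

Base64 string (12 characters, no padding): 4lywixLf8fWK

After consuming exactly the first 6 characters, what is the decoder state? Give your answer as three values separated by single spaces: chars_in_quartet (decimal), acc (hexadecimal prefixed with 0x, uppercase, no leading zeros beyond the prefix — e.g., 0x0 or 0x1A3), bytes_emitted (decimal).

Answer: 2 0x8B1 3

Derivation:
After char 0 ('4'=56): chars_in_quartet=1 acc=0x38 bytes_emitted=0
After char 1 ('l'=37): chars_in_quartet=2 acc=0xE25 bytes_emitted=0
After char 2 ('y'=50): chars_in_quartet=3 acc=0x38972 bytes_emitted=0
After char 3 ('w'=48): chars_in_quartet=4 acc=0xE25CB0 -> emit E2 5C B0, reset; bytes_emitted=3
After char 4 ('i'=34): chars_in_quartet=1 acc=0x22 bytes_emitted=3
After char 5 ('x'=49): chars_in_quartet=2 acc=0x8B1 bytes_emitted=3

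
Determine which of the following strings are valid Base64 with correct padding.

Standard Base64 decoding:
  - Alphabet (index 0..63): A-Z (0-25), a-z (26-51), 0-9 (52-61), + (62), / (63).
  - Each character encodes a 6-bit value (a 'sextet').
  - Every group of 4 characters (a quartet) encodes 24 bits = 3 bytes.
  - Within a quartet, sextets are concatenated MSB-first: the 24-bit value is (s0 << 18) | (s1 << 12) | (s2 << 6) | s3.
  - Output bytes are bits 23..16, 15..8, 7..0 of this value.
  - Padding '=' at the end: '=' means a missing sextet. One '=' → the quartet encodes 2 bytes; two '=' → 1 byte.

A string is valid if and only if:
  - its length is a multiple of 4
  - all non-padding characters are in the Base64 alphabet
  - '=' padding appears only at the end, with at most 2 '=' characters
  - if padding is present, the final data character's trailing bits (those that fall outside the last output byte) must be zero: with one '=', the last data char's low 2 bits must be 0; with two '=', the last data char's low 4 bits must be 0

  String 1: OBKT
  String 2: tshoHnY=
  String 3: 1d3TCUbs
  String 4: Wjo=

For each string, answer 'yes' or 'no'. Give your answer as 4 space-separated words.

String 1: 'OBKT' → valid
String 2: 'tshoHnY=' → valid
String 3: '1d3TCUbs' → valid
String 4: 'Wjo=' → valid

Answer: yes yes yes yes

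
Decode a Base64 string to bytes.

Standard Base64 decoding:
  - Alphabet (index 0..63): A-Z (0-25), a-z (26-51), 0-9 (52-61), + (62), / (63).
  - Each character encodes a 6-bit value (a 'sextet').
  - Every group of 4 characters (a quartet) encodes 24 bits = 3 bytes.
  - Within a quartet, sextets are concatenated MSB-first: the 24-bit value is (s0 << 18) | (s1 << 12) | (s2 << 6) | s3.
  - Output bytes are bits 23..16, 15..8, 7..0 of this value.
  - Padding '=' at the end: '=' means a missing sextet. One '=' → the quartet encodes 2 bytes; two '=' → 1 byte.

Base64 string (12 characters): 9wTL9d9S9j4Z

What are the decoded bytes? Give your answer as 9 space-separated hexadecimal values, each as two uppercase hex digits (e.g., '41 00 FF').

Answer: F7 04 CB F5 DF 52 F6 3E 19

Derivation:
After char 0 ('9'=61): chars_in_quartet=1 acc=0x3D bytes_emitted=0
After char 1 ('w'=48): chars_in_quartet=2 acc=0xF70 bytes_emitted=0
After char 2 ('T'=19): chars_in_quartet=3 acc=0x3DC13 bytes_emitted=0
After char 3 ('L'=11): chars_in_quartet=4 acc=0xF704CB -> emit F7 04 CB, reset; bytes_emitted=3
After char 4 ('9'=61): chars_in_quartet=1 acc=0x3D bytes_emitted=3
After char 5 ('d'=29): chars_in_quartet=2 acc=0xF5D bytes_emitted=3
After char 6 ('9'=61): chars_in_quartet=3 acc=0x3D77D bytes_emitted=3
After char 7 ('S'=18): chars_in_quartet=4 acc=0xF5DF52 -> emit F5 DF 52, reset; bytes_emitted=6
After char 8 ('9'=61): chars_in_quartet=1 acc=0x3D bytes_emitted=6
After char 9 ('j'=35): chars_in_quartet=2 acc=0xF63 bytes_emitted=6
After char 10 ('4'=56): chars_in_quartet=3 acc=0x3D8F8 bytes_emitted=6
After char 11 ('Z'=25): chars_in_quartet=4 acc=0xF63E19 -> emit F6 3E 19, reset; bytes_emitted=9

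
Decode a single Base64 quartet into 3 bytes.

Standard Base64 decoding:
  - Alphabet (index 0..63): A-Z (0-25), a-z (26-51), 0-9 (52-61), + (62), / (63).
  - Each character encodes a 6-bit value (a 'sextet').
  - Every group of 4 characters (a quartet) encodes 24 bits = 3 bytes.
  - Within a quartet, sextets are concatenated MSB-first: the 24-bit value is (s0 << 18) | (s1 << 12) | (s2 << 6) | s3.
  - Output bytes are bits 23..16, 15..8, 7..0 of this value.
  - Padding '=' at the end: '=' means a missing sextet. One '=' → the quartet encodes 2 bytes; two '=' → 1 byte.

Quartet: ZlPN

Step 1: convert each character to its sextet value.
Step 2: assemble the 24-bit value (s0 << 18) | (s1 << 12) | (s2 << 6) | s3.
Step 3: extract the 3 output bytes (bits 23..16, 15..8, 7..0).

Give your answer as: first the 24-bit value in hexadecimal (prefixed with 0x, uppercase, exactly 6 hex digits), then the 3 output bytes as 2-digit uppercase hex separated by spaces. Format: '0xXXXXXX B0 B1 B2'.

Answer: 0x6653CD 66 53 CD

Derivation:
Sextets: Z=25, l=37, P=15, N=13
24-bit: (25<<18) | (37<<12) | (15<<6) | 13
      = 0x640000 | 0x025000 | 0x0003C0 | 0x00000D
      = 0x6653CD
Bytes: (v>>16)&0xFF=66, (v>>8)&0xFF=53, v&0xFF=CD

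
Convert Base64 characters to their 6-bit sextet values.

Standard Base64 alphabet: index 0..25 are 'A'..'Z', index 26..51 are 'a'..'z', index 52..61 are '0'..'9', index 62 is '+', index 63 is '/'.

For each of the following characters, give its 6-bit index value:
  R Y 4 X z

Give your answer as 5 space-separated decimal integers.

Answer: 17 24 56 23 51

Derivation:
'R': A..Z range, ord('R') − ord('A') = 17
'Y': A..Z range, ord('Y') − ord('A') = 24
'4': 0..9 range, 52 + ord('4') − ord('0') = 56
'X': A..Z range, ord('X') − ord('A') = 23
'z': a..z range, 26 + ord('z') − ord('a') = 51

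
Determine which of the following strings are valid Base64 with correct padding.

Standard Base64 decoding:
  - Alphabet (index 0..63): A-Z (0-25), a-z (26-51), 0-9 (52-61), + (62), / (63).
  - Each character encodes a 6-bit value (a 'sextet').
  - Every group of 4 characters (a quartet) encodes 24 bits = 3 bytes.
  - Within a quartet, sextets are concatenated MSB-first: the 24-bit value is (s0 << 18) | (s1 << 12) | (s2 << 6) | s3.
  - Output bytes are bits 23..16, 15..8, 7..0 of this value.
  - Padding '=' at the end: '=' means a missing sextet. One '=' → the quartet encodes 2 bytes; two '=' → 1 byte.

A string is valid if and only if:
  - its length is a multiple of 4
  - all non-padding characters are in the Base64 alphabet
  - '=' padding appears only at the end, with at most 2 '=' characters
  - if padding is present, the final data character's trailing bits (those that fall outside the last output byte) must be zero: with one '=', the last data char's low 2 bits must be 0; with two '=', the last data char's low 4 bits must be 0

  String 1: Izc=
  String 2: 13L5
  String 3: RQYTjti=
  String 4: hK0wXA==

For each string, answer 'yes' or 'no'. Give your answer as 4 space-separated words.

String 1: 'Izc=' → valid
String 2: '13L5' → valid
String 3: 'RQYTjti=' → invalid (bad trailing bits)
String 4: 'hK0wXA==' → valid

Answer: yes yes no yes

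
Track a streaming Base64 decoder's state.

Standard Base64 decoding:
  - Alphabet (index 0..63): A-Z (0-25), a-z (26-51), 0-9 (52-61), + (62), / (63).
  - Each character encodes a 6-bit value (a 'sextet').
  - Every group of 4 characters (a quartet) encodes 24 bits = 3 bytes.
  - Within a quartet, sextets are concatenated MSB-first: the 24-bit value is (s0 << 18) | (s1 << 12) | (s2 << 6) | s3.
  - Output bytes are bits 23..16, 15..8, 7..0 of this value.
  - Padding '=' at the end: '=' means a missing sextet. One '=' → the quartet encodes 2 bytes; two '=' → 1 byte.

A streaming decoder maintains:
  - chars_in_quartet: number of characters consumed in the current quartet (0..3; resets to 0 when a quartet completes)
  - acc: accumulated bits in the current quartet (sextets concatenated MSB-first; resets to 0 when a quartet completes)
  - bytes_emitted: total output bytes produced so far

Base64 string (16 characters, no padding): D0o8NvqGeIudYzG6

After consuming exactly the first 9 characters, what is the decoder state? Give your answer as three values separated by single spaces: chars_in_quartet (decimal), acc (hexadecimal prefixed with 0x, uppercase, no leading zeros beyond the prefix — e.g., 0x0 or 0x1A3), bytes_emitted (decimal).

After char 0 ('D'=3): chars_in_quartet=1 acc=0x3 bytes_emitted=0
After char 1 ('0'=52): chars_in_quartet=2 acc=0xF4 bytes_emitted=0
After char 2 ('o'=40): chars_in_quartet=3 acc=0x3D28 bytes_emitted=0
After char 3 ('8'=60): chars_in_quartet=4 acc=0xF4A3C -> emit 0F 4A 3C, reset; bytes_emitted=3
After char 4 ('N'=13): chars_in_quartet=1 acc=0xD bytes_emitted=3
After char 5 ('v'=47): chars_in_quartet=2 acc=0x36F bytes_emitted=3
After char 6 ('q'=42): chars_in_quartet=3 acc=0xDBEA bytes_emitted=3
After char 7 ('G'=6): chars_in_quartet=4 acc=0x36FA86 -> emit 36 FA 86, reset; bytes_emitted=6
After char 8 ('e'=30): chars_in_quartet=1 acc=0x1E bytes_emitted=6

Answer: 1 0x1E 6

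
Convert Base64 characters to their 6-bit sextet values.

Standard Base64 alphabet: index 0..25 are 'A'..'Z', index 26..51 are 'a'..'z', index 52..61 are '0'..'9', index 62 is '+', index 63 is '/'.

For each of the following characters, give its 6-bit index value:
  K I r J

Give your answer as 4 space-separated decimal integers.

Answer: 10 8 43 9

Derivation:
'K': A..Z range, ord('K') − ord('A') = 10
'I': A..Z range, ord('I') − ord('A') = 8
'r': a..z range, 26 + ord('r') − ord('a') = 43
'J': A..Z range, ord('J') − ord('A') = 9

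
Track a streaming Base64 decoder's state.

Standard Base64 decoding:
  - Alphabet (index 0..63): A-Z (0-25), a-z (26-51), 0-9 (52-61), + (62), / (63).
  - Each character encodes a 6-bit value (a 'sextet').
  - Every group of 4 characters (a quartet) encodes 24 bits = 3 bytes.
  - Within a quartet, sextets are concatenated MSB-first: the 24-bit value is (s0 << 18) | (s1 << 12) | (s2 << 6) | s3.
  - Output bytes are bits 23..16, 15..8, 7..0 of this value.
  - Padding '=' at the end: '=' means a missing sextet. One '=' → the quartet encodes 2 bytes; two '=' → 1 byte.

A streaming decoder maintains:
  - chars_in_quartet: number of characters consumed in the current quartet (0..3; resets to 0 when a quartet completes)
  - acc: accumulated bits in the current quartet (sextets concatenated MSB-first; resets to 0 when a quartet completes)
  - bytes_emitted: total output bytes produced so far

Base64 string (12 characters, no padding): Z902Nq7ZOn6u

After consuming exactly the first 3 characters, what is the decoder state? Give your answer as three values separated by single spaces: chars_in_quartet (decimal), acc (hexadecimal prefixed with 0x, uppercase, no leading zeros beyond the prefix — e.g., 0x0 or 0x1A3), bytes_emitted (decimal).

After char 0 ('Z'=25): chars_in_quartet=1 acc=0x19 bytes_emitted=0
After char 1 ('9'=61): chars_in_quartet=2 acc=0x67D bytes_emitted=0
After char 2 ('0'=52): chars_in_quartet=3 acc=0x19F74 bytes_emitted=0

Answer: 3 0x19F74 0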